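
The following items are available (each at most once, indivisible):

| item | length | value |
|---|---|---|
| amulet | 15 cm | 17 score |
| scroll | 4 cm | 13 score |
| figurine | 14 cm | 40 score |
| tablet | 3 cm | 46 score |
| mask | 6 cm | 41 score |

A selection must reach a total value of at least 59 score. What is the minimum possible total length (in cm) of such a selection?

Subsets with value ≥ 59, sorted by total length:
- scroll+tablet: length 7, value 59
- tablet+mask: length 9, value 87
Minimum length: 7 cm.

7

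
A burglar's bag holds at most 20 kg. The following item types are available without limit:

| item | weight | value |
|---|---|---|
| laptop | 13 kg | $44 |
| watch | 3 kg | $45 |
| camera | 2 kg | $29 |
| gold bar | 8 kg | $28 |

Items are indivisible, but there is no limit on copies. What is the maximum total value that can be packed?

Best value-per-unit is watch at 45/3; filling with it alone gives 6×45 = 270.
Optimal mix: 6×watch + 1×camera → weight 20, value 299.

$299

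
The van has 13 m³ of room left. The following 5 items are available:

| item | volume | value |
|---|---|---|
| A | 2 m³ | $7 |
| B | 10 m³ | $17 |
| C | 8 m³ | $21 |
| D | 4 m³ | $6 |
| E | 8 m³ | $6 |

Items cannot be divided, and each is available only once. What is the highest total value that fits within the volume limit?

Check high-value combinations within 13 m³:
- A+C: volume 2+8=10, value 7+21=28
- C+D: volume 8+4=12, value 21+6=27
- A+B: volume 2+10=12, value 7+17=24
Best: $28.

$28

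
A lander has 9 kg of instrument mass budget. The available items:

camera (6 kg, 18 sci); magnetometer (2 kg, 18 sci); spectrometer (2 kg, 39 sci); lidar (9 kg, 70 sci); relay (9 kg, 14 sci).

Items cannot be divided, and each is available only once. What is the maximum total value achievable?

70 sci

Check high-value combinations within 9 kg:
- lidar: mass 9, value 70
- magnetometer+spectrometer: mass 2+2=4, value 18+39=57
- camera+spectrometer: mass 6+2=8, value 18+39=57
- spectrometer: mass 2, value 39
- camera+magnetometer: mass 6+2=8, value 18+18=36
Best: 70 sci.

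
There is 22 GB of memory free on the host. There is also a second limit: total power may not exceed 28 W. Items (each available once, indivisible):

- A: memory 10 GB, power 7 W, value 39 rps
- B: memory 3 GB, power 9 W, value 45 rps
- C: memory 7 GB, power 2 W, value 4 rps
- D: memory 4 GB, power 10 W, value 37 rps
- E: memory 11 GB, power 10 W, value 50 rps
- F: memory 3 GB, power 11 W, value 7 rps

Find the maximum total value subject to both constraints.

121 rps

Feasible sets respecting both limits:
- A+B+D: memory 17, power 26, value 121
- B+C+E: memory 21, power 21, value 99
- B+E: memory 14, power 19, value 95
- C+D+E: memory 22, power 22, value 91
Best: 121 rps.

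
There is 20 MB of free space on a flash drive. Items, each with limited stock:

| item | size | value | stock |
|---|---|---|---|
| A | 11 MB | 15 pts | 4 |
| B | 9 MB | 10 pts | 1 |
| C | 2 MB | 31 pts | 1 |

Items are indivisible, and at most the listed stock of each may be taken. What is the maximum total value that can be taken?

46 pts

Top feasible selections:
- 1×A + 1×C: size 13, value 46
- 1×B + 1×C: size 11, value 41
- 1×C: size 2, value 31
Best: 46 pts.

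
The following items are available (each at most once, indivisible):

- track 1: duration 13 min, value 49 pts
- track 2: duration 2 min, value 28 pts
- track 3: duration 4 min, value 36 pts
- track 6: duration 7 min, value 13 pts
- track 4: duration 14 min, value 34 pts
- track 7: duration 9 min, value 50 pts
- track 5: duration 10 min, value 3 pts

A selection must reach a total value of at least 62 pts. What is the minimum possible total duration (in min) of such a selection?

Subsets with value ≥ 62, sorted by total duration:
- track 2+track 3: duration 6, value 64
- track 2+track 7: duration 11, value 78
- track 3+track 7: duration 13, value 86
Minimum duration: 6 min.

6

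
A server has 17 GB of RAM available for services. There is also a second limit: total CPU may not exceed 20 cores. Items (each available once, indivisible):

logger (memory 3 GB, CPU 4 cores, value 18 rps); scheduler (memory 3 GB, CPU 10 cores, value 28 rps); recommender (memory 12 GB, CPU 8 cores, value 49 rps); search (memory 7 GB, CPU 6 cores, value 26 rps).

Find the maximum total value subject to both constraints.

Feasible sets respecting both limits:
- scheduler+recommender: memory 15, CPU 18, value 77
- logger+scheduler+search: memory 13, CPU 20, value 72
- logger+recommender: memory 15, CPU 12, value 67
Best: 77 rps.

77 rps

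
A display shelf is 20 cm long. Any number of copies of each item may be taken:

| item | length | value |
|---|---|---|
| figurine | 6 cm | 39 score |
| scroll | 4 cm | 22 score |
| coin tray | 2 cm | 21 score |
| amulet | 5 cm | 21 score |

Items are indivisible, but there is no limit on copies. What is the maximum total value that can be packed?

210 score

Best value-per-unit is coin tray at 21/2, and filling with it alone uses length 10×2=20. No mix of the others beats 10×21 = 210.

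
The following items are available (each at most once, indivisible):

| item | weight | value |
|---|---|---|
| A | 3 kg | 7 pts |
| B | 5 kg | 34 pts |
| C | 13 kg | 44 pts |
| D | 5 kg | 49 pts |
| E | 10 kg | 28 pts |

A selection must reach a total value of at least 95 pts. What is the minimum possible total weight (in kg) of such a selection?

20

Subsets with value ≥ 95, sorted by total weight:
- B+D+E: weight 20, value 111
- A+C+D: weight 21, value 100
Minimum weight: 20 kg.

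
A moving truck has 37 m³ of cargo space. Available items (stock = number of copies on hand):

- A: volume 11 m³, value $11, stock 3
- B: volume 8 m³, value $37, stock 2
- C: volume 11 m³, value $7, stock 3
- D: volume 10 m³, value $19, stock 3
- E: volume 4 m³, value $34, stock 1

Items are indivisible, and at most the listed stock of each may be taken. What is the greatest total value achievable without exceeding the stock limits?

$127

Best selections within volume 37 and stock limits:
- 2×B + 1×D + 1×E: volume 30, value 127
- 1×A + 2×B + 1×E: volume 31, value 119
- 2×B + 1×C + 1×E: volume 31, value 115
Best: $127.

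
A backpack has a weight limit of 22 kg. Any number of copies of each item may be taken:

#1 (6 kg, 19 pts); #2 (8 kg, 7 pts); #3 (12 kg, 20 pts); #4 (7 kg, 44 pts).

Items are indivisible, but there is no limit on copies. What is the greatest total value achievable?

Best value-per-unit is #4 at 44/7, and filling with it alone uses weight 3×7=21. No mix of the others beats 3×44 = 132.

132 pts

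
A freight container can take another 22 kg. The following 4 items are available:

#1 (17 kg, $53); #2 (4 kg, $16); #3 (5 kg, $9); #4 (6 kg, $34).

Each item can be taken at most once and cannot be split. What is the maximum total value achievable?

$69

This is a 0/1 knapsack; check combinations near the capacity.
- #1+#2: weight 17+4=21, value 53+16=69
- #1+#3: weight 17+5=22, value 53+9=62
- #2+#3+#4: weight 4+5+6=15, value 16+9+34=59
- #1: weight 17, value 53
- #2+#4: weight 4+6=10, value 16+34=50
Best: $69.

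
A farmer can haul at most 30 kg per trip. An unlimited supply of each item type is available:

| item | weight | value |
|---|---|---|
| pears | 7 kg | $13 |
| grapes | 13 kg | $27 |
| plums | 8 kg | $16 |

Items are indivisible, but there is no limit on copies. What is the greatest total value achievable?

$59

Best value-per-unit is grapes at 27/13; filling with it alone gives 2×27 = 54.
Optimal mix: 1×grapes + 2×plums → weight 29, value 59.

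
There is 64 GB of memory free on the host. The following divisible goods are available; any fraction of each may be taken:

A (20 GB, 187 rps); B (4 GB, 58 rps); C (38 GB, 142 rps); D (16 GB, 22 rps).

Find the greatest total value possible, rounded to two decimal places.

389.75

Take in order of value per unit:
- B (58/4 per unit): all 4 → value 58, running total 58.00
- A (187/20 per unit): all 20 → value 187, running total 245.00
- C (142/38 per unit): all 38 → value 142, running total 387.00
- D (22/16 per unit): 2 of 16 → value 2×22/16 = 2.7500, running total 389.75
Total 389.75.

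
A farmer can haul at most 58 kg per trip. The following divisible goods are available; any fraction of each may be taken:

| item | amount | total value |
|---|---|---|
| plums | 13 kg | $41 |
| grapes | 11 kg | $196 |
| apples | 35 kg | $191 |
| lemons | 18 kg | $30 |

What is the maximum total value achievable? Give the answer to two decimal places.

Take in order of value per unit:
- grapes (196/11 per unit): all 11 → value 196, running total 196.00
- apples (191/35 per unit): all 35 → value 191, running total 387.00
- plums (41/13 per unit): 12 of 13 → value 12×41/13 = 37.8462, running total 424.85
Total 424.85.

424.85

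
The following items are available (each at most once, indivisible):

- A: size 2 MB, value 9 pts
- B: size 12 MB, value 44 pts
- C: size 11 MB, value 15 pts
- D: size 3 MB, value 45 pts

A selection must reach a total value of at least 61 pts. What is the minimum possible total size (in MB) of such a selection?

Subsets with value ≥ 61, sorted by total size:
- B+D: size 15, value 89
- A+C+D: size 16, value 69
- A+B+D: size 17, value 98
- A+B+C: size 25, value 68
Minimum size: 15 MB.

15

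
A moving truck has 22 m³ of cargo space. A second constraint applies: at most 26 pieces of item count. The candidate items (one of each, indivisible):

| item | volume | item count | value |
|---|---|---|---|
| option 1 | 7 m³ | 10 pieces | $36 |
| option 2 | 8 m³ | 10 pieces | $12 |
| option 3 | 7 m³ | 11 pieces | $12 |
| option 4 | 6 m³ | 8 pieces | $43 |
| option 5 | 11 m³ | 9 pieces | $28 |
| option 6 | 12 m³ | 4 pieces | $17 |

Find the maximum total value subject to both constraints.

$79

Feasible sets respecting both limits:
- option 1+option 4: volume 13, item count 18, value 79
- option 4+option 5: volume 17, item count 17, value 71
- option 1+option 5: volume 18, item count 19, value 64
Best: $79.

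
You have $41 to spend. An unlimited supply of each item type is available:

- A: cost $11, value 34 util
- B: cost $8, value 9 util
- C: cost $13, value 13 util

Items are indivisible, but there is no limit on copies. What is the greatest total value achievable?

111 util

Best value-per-unit is A at 34/11; filling with it alone gives 3×34 = 102.
Optimal mix: 3×A + 1×B → cost 41, value 111.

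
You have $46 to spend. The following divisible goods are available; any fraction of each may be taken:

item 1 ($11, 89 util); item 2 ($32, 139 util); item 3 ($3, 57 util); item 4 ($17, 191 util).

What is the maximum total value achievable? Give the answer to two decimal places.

Take in order of value per unit:
- item 3 (57/3 per unit): all 3 → value 57, running total 57.00
- item 4 (191/17 per unit): all 17 → value 191, running total 248.00
- item 1 (89/11 per unit): all 11 → value 89, running total 337.00
- item 2 (139/32 per unit): 15 of 32 → value 15×139/32 = 65.1563, running total 402.16
Total 402.16.

402.16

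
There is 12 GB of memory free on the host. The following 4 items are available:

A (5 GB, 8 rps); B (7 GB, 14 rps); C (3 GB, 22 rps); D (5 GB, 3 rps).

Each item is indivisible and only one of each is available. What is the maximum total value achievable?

Check high-value combinations within 12 GB:
- B+C: memory 7+3=10, value 14+22=36
- A+C: memory 5+3=8, value 8+22=30
- C+D: memory 3+5=8, value 22+3=25
Best: 36 rps.

36 rps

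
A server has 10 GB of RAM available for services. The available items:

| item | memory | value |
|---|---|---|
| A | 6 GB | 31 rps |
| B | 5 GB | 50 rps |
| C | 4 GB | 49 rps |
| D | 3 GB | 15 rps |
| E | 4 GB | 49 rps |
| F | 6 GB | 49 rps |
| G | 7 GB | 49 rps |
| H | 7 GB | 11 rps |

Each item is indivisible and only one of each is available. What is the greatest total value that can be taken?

99 rps

This is a 0/1 knapsack; check combinations near the capacity.
- B+C: memory 5+4=9, value 50+49=99
- B+E: memory 5+4=9, value 50+49=99
- C+E: memory 4+4=8, value 49+49=98
Best: 99 rps.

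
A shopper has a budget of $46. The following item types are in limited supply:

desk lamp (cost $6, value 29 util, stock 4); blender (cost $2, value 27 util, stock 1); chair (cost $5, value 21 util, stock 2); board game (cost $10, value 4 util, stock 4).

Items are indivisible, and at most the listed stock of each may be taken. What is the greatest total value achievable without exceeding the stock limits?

189 util

Top feasible selections:
- 4×desk lamp + 1×blender + 2×chair + 1×board game: cost 46, value 189
- 4×desk lamp + 1×blender + 2×chair: cost 36, value 185
Best: 189 util.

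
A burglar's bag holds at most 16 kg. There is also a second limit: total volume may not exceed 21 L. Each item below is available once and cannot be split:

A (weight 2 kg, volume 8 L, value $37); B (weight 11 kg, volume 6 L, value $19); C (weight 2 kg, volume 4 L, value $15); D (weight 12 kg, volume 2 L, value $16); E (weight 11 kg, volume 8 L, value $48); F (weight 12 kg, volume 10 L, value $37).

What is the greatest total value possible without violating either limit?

$100

Feasible sets respecting both limits:
- A+C+E: weight 15, volume 20, value 100
- A+E: weight 13, volume 16, value 85
- A+F: weight 14, volume 18, value 74
- A+B+C: weight 15, volume 18, value 71
Best: $100.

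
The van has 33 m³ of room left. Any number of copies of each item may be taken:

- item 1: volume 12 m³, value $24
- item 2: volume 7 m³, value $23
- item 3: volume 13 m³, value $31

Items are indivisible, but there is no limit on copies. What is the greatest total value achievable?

Best value-per-unit is item 2 at 23/7; filling with it alone gives 4×23 = 92.
Optimal mix: 1×item 1 + 3×item 2 → volume 33, value 93.

$93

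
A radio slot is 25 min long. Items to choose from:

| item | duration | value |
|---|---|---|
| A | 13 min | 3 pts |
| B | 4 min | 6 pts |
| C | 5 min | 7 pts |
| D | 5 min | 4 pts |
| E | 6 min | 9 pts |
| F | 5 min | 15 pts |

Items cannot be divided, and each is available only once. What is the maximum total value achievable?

41 pts

This is a 0/1 knapsack; check combinations near the capacity.
- B+C+D+E+F: duration 4+5+5+6+5=25, value 6+7+4+9+15=41
- B+C+E+F: duration 4+5+6+5=20, value 6+7+9+15=37
- C+D+E+F: duration 5+5+6+5=21, value 7+4+9+15=35
- B+D+E+F: duration 4+5+6+5=20, value 6+4+9+15=34
- B+C+D+F: duration 4+5+5+5=19, value 6+7+4+15=32
Best: 41 pts.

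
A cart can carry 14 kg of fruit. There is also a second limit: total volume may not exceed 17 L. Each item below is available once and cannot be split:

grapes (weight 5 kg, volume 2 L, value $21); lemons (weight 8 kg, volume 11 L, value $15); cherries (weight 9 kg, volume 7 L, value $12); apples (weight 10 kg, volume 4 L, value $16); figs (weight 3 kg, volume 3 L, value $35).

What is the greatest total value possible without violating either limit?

Feasible sets respecting both limits:
- grapes+figs: weight 8, volume 5, value 56
- apples+figs: weight 13, volume 7, value 51
- lemons+figs: weight 11, volume 14, value 50
- cherries+figs: weight 12, volume 10, value 47
Best: $56.

$56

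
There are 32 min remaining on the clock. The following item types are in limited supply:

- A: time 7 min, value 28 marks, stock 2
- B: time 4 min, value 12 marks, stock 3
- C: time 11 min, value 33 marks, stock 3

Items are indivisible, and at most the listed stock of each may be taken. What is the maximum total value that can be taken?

Top feasible selections:
- 2×A + 1×B + 1×C: time 29, value 101
- 1×A + 3×B + 1×C: time 30, value 97
- 1×A + 2×C: time 29, value 94
- 2×A + 3×B: time 26, value 92
Best: 101 marks.

101 marks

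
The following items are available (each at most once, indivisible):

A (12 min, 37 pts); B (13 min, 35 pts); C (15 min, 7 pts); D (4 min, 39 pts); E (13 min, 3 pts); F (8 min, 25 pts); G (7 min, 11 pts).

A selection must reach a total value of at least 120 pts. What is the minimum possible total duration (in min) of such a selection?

36

Subsets with value ≥ 120, sorted by total duration:
- A+B+D+G: duration 36, value 122
- A+B+D+F: duration 37, value 136
- A+B+D+F+G: duration 44, value 147
- A+B+D+E+G: duration 49, value 125
Minimum duration: 36 min.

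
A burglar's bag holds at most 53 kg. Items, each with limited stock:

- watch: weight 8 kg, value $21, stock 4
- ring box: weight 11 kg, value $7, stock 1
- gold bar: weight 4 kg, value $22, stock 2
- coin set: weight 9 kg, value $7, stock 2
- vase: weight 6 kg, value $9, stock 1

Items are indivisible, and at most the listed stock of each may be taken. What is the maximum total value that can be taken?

$137

Top feasible selections:
- 4×watch + 2×gold bar + 1×vase: weight 46, value 137
- 4×watch + 2×gold bar + 1×coin set: weight 49, value 135
Best: $137.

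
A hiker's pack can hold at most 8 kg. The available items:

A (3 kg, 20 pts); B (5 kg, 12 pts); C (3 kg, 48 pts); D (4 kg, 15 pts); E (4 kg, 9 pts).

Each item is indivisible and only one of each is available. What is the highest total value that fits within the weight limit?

This is a 0/1 knapsack; check combinations near the capacity.
- A+C: weight 3+3=6, value 20+48=68
- C+D: weight 3+4=7, value 48+15=63
- B+C: weight 5+3=8, value 12+48=60
- C+E: weight 3+4=7, value 48+9=57
Best: 68 pts.

68 pts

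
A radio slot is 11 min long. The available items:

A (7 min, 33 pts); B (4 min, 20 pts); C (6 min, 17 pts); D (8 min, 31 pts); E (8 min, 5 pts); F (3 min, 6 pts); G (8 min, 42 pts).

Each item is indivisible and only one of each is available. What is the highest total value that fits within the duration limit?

53 pts

Check high-value combinations within 11 min:
- A+B: duration 7+4=11, value 33+20=53
- F+G: duration 3+8=11, value 6+42=48
- G: duration 8, value 42
- A+F: duration 7+3=10, value 33+6=39
- B+C: duration 4+6=10, value 20+17=37
Best: 53 pts.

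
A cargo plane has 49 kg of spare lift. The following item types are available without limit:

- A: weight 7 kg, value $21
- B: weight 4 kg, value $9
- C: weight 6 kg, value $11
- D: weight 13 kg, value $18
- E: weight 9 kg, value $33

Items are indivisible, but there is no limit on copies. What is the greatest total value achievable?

$174

Best value-per-unit is E at 33/9; filling with it alone gives 5×33 = 165.
Optimal mix: 1×B + 5×E → weight 49, value 174.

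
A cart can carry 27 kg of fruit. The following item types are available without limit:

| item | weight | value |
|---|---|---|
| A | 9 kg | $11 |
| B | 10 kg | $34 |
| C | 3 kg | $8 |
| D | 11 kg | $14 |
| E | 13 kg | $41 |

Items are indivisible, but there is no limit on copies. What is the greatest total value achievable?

$84

Best value-per-unit is B at 34/10; filling with it alone gives 2×34 = 68.
Optimal mix: 2×B + 2×C → weight 26, value 84.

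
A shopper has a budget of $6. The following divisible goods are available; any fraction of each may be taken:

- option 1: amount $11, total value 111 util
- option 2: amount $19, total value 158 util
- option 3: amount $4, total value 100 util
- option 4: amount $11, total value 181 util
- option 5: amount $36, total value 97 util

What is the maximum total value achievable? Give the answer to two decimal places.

132.91

Take in order of value per unit:
- option 3 (100/4 per unit): all 4 → value 100, running total 100.00
- option 4 (181/11 per unit): 2 of 11 → value 2×181/11 = 32.9091, running total 132.91
Total 132.91.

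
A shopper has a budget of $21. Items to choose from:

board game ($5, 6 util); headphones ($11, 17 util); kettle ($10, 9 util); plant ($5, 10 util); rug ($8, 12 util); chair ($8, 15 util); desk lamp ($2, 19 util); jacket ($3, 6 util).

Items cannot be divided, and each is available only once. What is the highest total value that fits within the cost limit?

52 util

Check high-value combinations within $21:
- headphones+plant+desk lamp+jacket: cost 11+5+2+3=21, value 17+10+19+6=52
- rug+chair+desk lamp+jacket: cost 8+8+2+3=21, value 12+15+19+6=52
- headphones+chair+desk lamp: cost 11+8+2=21, value 17+15+19=51
- plant+chair+desk lamp+jacket: cost 5+8+2+3=18, value 10+15+19+6=50
Best: 52 util.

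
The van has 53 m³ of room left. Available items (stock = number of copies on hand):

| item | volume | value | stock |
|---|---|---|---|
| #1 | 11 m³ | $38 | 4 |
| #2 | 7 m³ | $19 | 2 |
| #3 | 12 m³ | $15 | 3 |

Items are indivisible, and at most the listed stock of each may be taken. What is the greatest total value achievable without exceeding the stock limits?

Best selections within volume 53 and stock limits:
- 4×#1 + 1×#2: volume 51, value 171
- 4×#1: volume 44, value 152
Best: $171.

$171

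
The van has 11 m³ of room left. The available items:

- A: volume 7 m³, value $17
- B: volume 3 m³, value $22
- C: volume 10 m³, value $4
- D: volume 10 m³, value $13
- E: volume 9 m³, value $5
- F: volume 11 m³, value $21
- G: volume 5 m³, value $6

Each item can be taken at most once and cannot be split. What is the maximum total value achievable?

Check high-value combinations within 11 m³:
- A+B: volume 7+3=10, value 17+22=39
- B+G: volume 3+5=8, value 22+6=28
- B: volume 3, value 22
- F: volume 11, value 21
- A: volume 7, value 17
Best: $39.

$39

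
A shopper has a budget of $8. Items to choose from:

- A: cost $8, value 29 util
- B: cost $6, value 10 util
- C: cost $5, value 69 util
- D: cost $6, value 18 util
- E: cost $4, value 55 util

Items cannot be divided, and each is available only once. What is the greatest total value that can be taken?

69 util

Check high-value combinations within $8:
- C: cost 5, value 69
- E: cost 4, value 55
- A: cost 8, value 29
- D: cost 6, value 18
Best: 69 util.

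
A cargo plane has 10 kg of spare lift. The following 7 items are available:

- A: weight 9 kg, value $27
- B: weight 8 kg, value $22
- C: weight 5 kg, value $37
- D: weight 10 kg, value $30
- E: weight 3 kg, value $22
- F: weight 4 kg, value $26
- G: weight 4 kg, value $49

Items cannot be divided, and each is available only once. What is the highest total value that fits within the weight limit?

$86

Check high-value combinations within 10 kg:
- C+G: weight 5+4=9, value 37+49=86
- F+G: weight 4+4=8, value 26+49=75
- E+G: weight 3+4=7, value 22+49=71
- C+F: weight 5+4=9, value 37+26=63
Best: $86.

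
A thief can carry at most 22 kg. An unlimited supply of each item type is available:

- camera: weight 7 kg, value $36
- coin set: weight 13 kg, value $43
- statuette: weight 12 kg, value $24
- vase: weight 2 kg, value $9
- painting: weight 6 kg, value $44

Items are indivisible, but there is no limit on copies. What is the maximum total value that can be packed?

$150

Best value-per-unit is painting at 44/6; filling with it alone gives 3×44 = 132.
Optimal mix: 2×vase + 3×painting → weight 22, value 150.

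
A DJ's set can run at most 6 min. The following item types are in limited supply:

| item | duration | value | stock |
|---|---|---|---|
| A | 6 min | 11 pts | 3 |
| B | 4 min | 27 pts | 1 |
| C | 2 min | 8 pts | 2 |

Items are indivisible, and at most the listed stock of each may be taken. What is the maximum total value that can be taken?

Best selections within duration 6 and stock limits:
- 1×B + 1×C: duration 6, value 35
- 1×B: duration 4, value 27
- 2×C: duration 4, value 16
- 1×A: duration 6, value 11
Best: 35 pts.

35 pts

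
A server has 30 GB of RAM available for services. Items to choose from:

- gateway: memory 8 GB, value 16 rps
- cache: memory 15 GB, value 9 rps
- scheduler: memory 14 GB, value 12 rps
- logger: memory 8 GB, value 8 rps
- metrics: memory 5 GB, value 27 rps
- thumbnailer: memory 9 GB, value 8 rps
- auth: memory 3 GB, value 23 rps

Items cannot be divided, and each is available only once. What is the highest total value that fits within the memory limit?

78 rps

Check high-value combinations within 30 GB:
- gateway+scheduler+metrics+auth: memory 8+14+5+3=30, value 16+12+27+23=78
- gateway+logger+metrics+auth: memory 8+8+5+3=24, value 16+8+27+23=74
- gateway+metrics+thumbnailer+auth: memory 8+5+9+3=25, value 16+27+8+23=74
- scheduler+logger+metrics+auth: memory 14+8+5+3=30, value 12+8+27+23=70
- gateway+metrics+auth: memory 8+5+3=16, value 16+27+23=66
Best: 78 rps.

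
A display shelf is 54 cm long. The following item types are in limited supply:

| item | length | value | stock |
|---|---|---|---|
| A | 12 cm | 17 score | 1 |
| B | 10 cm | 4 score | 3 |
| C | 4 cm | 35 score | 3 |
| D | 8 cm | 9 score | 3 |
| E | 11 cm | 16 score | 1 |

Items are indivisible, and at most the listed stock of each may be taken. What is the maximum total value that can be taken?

Top feasible selections:
- 1×A + 3×C + 2×D + 1×E: length 51, value 156
- 1×A + 1×B + 3×C + 1×D + 1×E: length 53, value 151
- 1×A + 3×C + 3×D: length 48, value 149
- 3×C + 3×D + 1×E: length 47, value 148
Best: 156 score.

156 score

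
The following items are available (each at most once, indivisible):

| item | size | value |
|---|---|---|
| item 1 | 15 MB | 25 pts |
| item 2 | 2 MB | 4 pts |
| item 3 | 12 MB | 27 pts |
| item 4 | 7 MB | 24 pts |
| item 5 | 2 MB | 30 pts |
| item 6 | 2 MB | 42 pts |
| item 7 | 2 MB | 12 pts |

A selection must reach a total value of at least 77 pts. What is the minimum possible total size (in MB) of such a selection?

Subsets with value ≥ 77, sorted by total size:
- item 5+item 6+item 7: size 6, value 84
- item 2+item 5+item 6+item 7: size 8, value 88
- item 4+item 5+item 6: size 11, value 96
Minimum size: 6 MB.

6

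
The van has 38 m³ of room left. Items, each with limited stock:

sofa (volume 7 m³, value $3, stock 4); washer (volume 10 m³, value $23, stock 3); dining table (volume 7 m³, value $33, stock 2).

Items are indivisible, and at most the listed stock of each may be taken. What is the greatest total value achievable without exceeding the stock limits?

$112

Best selections within volume 38 and stock limits:
- 2×washer + 2×dining table: volume 34, value 112
- 3×washer + 1×dining table: volume 37, value 102
- 2×sofa + 1×washer + 2×dining table: volume 38, value 95
Best: $112.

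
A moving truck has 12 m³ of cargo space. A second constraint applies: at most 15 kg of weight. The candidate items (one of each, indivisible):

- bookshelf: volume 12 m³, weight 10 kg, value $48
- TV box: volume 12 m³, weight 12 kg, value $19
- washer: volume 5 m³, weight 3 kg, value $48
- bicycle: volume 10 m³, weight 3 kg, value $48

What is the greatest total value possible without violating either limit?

$48

Feasible sets respecting both limits:
- bookshelf: volume 12, weight 10, value 48
- washer: volume 5, weight 3, value 48
- bicycle: volume 10, weight 3, value 48
- TV box: volume 12, weight 12, value 19
Best: $48.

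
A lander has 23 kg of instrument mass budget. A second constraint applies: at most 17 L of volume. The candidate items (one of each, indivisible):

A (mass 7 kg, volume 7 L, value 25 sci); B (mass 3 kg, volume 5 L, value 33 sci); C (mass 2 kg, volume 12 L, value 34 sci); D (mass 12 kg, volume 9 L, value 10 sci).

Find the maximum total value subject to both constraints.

67 sci

Feasible sets respecting both limits:
- B+C: mass 5, volume 17, value 67
- A+B: mass 10, volume 12, value 58
- B+D: mass 15, volume 14, value 43
- A+D: mass 19, volume 16, value 35
Best: 67 sci.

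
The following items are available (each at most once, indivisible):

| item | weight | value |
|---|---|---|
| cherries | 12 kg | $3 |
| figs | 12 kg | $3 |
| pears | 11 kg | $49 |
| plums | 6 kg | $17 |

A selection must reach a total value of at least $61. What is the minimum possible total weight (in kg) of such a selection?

17

Subsets with value ≥ 61, sorted by total weight:
- pears+plums: weight 17, value 66
- cherries+pears+plums: weight 29, value 69
- figs+pears+plums: weight 29, value 69
Minimum weight: 17 kg.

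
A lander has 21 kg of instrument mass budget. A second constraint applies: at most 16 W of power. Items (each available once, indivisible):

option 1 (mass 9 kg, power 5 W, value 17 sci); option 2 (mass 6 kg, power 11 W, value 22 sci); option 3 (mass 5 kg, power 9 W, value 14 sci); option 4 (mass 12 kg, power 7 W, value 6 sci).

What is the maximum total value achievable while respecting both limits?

39 sci

Feasible sets respecting both limits:
- option 1+option 2: mass 15, power 16, value 39
- option 1+option 3: mass 14, power 14, value 31
- option 1+option 4: mass 21, power 12, value 23
Best: 39 sci.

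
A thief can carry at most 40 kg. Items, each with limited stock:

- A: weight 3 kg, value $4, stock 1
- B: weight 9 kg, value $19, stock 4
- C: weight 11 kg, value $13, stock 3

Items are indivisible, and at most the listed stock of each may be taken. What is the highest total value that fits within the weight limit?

$80

Top feasible selections:
- 1×A + 4×B: weight 39, value 80
- 4×B: weight 36, value 76
- 3×B + 1×C: weight 38, value 70
- 2×B + 2×C: weight 40, value 64
Best: $80.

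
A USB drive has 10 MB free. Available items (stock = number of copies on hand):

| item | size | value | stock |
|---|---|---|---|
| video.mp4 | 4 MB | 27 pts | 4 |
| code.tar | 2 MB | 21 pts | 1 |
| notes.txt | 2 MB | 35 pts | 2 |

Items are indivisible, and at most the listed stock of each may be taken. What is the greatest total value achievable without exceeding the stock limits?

118 pts

Best selections within size 10 and stock limits:
- 1×video.mp4 + 1×code.tar + 2×notes.txt: size 10, value 118
- 1×video.mp4 + 2×notes.txt: size 8, value 97
- 1×code.tar + 2×notes.txt: size 6, value 91
- 2×video.mp4 + 1×notes.txt: size 10, value 89
Best: 118 pts.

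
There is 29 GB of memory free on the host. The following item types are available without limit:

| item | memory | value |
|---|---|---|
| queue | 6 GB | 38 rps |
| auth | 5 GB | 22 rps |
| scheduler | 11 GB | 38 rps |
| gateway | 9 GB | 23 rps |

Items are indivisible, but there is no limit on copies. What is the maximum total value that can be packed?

174 rps

Best value-per-unit is queue at 38/6; filling with it alone gives 4×38 = 152.
Optimal mix: 4×queue + 1×auth → memory 29, value 174.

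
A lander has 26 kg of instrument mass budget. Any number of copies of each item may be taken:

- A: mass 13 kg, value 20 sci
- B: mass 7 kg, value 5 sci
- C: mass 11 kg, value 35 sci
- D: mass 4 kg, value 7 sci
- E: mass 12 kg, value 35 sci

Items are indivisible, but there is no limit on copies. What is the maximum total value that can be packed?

77 sci

Best value-per-unit is C at 35/11; filling with it alone gives 2×35 = 70.
Optimal mix: 2×C + 1×D → mass 26, value 77.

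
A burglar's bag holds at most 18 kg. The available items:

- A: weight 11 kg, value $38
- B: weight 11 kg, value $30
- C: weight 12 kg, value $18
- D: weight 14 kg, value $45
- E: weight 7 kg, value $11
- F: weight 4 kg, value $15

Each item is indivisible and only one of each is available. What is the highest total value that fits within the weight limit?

$60

This is a 0/1 knapsack; check combinations near the capacity.
- D+F: weight 14+4=18, value 45+15=60
- A+F: weight 11+4=15, value 38+15=53
- A+E: weight 11+7=18, value 38+11=49
Best: $60.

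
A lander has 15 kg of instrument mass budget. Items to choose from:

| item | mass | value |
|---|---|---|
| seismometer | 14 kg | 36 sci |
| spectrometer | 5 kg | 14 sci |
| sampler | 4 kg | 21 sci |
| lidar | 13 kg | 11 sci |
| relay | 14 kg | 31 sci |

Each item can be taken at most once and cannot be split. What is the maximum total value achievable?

This is a 0/1 knapsack; check combinations near the capacity.
- seismometer: mass 14, value 36
- spectrometer+sampler: mass 5+4=9, value 14+21=35
- relay: mass 14, value 31
Best: 36 sci.

36 sci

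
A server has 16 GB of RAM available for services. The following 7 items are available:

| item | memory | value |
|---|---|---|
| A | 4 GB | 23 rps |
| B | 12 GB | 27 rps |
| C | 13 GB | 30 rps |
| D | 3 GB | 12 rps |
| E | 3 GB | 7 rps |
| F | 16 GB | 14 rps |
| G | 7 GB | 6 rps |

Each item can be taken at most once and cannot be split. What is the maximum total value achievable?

50 rps

Check high-value combinations within 16 GB:
- A+B: memory 4+12=16, value 23+27=50
- A+D+E: memory 4+3+3=10, value 23+12+7=42
- C+D: memory 13+3=16, value 30+12=42
Best: 50 rps.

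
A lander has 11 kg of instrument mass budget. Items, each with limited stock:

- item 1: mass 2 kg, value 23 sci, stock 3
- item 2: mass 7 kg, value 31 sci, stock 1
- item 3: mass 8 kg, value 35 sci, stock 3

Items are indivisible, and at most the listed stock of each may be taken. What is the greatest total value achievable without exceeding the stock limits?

Best selections within mass 11 and stock limits:
- 2×item 1 + 1×item 2: mass 11, value 77
- 3×item 1: mass 6, value 69
- 1×item 1 + 1×item 3: mass 10, value 58
- 1×item 1 + 1×item 2: mass 9, value 54
Best: 77 sci.

77 sci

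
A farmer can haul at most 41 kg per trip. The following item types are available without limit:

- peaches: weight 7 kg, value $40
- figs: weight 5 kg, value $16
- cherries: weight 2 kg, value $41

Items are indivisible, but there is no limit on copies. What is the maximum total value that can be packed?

Best value-per-unit is cherries at 41/2, and filling with it alone uses weight 20×2=40. No mix of the others beats 20×41 = 820.

$820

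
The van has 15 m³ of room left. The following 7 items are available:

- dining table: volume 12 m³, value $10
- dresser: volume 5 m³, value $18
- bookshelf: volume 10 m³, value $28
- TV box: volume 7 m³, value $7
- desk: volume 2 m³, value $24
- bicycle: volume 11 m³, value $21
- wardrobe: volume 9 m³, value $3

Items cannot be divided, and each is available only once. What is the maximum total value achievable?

$52

Check high-value combinations within 15 m³:
- bookshelf+desk: volume 10+2=12, value 28+24=52
- dresser+TV box+desk: volume 5+7+2=14, value 18+7+24=49
- dresser+bookshelf: volume 5+10=15, value 18+28=46
Best: $52.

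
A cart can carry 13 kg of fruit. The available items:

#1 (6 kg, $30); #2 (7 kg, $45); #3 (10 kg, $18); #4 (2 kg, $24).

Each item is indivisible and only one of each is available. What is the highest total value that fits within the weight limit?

This is a 0/1 knapsack; check combinations near the capacity.
- #1+#2: weight 6+7=13, value 30+45=75
- #2+#4: weight 7+2=9, value 45+24=69
- #1+#4: weight 6+2=8, value 30+24=54
Best: $75.

$75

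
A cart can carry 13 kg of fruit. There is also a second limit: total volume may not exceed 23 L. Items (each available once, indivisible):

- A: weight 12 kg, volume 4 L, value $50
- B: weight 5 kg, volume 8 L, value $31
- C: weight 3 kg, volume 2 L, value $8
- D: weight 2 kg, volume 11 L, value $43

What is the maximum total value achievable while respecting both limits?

Feasible sets respecting both limits:
- B+C+D: weight 10, volume 21, value 82
- B+D: weight 7, volume 19, value 74
- C+D: weight 5, volume 13, value 51
- A: weight 12, volume 4, value 50
Best: $82.

$82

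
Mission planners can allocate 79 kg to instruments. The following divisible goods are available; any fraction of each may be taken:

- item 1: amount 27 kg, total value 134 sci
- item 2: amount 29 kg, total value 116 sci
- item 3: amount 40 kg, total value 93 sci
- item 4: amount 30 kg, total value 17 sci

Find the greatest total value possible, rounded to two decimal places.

Take in order of value per unit:
- item 1 (134/27 per unit): all 27 → value 134, running total 134.00
- item 2 (116/29 per unit): all 29 → value 116, running total 250.00
- item 3 (93/40 per unit): 23 of 40 → value 23×93/40 = 53.4750, running total 303.48
Total 303.48.

303.48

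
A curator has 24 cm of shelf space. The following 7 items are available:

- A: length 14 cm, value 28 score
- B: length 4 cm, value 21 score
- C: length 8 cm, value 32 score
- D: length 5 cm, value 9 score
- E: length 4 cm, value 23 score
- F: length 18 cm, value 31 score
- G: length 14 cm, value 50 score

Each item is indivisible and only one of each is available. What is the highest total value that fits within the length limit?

Check high-value combinations within 24 cm:
- B+E+G: length 4+4+14=22, value 21+23+50=94
- B+C+D+E: length 4+8+5+4=21, value 21+32+9+23=85
- C+G: length 8+14=22, value 32+50=82
Best: 94 score.

94 score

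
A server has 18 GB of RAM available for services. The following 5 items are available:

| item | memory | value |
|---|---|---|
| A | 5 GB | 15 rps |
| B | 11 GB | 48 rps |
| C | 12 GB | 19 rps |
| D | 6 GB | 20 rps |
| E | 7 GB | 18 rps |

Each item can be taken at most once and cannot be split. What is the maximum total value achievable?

68 rps

Check high-value combinations within 18 GB:
- B+D: memory 11+6=17, value 48+20=68
- B+E: memory 11+7=18, value 48+18=66
- A+B: memory 5+11=16, value 15+48=63
- A+D+E: memory 5+6+7=18, value 15+20+18=53
Best: 68 rps.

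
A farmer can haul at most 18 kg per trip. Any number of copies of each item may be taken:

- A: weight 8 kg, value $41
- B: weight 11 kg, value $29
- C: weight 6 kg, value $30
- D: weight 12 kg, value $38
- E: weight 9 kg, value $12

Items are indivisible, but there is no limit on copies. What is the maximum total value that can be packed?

Best value-per-unit is A at 41/8; filling with it alone gives 2×41 = 82.
Optimal mix: 3×C → weight 18, value 90.

$90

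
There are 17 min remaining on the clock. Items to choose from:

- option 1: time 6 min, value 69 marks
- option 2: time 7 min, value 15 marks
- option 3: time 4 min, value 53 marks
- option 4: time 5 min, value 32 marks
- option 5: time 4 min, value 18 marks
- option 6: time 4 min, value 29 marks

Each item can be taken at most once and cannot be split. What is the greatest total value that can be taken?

Check high-value combinations within 17 min:
- option 1+option 3+option 4: time 6+4+5=15, value 69+53+32=154
- option 1+option 3+option 6: time 6+4+4=14, value 69+53+29=151
- option 1+option 3+option 5: time 6+4+4=14, value 69+53+18=140
- option 1+option 2+option 3: time 6+7+4=17, value 69+15+53=137
- option 3+option 4+option 5+option 6: time 4+5+4+4=17, value 53+32+18+29=132
Best: 154 marks.

154 marks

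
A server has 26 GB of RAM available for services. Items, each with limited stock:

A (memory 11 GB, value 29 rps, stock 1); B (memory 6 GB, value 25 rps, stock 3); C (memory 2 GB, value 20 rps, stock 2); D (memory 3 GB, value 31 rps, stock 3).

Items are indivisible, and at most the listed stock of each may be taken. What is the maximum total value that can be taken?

183 rps

Best selections within memory 26 and stock limits:
- 2×B + 2×C + 3×D: memory 25, value 183
- 2×B + 1×C + 3×D: memory 23, value 163
- 1×A + 2×C + 3×D: memory 24, value 162
- 1×B + 2×C + 3×D: memory 19, value 158
Best: 183 rps.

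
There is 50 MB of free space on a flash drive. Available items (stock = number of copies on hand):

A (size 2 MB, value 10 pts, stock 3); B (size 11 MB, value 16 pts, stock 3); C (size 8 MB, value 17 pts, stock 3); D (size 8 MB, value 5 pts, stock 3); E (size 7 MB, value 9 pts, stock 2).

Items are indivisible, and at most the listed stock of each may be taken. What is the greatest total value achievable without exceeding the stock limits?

106 pts

Top feasible selections:
- 3×A + 1×B + 3×C + 1×E: size 48, value 106
- 2×A + 2×B + 3×C: size 50, value 103
Best: 106 pts.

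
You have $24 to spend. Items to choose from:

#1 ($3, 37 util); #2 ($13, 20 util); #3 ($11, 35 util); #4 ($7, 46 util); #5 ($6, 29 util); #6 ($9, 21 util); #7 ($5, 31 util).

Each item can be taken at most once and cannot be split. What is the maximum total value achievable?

143 util

Check high-value combinations within $24:
- #1+#4+#5+#7: cost 3+7+6+5=21, value 37+46+29+31=143
- #1+#4+#6+#7: cost 3+7+9+5=24, value 37+46+21+31=135
- #1+#3+#4: cost 3+11+7=21, value 37+35+46=118
- #1+#5+#6+#7: cost 3+6+9+5=23, value 37+29+21+31=118
Best: 143 util.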